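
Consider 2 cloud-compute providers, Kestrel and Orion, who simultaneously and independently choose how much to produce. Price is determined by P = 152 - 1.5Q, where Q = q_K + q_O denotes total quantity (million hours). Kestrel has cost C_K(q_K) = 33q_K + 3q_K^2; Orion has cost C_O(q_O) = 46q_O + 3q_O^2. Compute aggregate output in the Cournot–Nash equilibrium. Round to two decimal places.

Kestrel's profit: π_K = (152 - 1.5Q)q_K - (33q_K + 3q_K²). Setting ∂π_K/∂q_K = 0: 119 - 9q_K - (3/2)(q_O) = 0.
Orion's profit: π_O = (152 - 1.5Q)q_O - (46q_O + 3q_O²). Setting ∂π_O/∂q_O = 0: 106 - 9q_O - (3/2)(q_K) = 0.
So q_K = (119 - (3/2)q_O)/9 and q_O = (106 - (3/2)q_K)/9.
Substituting one into the other gives q_K = 1216/105 and q_O = 1034/105.
Total output Q = 1216/105 + 1034/105 = 150/7.

21.43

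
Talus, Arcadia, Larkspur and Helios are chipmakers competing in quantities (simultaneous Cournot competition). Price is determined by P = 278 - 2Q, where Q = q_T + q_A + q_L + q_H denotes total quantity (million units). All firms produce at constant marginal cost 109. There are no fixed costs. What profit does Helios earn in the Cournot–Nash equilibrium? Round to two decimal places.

571.22

A representative firm's profit is π_i = q_i(278 - 2Q) - 109q_i.
First-order condition (treating rivals' output as given): 169 - 4q_i - 2·Σ_{j≠i} q_j = 0.
By symmetry each firm produces the same amount; substituting Σ_{j≠i} q_j = 3q_i yields q_i = 169/10.
Price P = 278 - 2·(338/5) = 714/5.
Helios's profit: (714/5 - 109)·(169/10) = 571.2200.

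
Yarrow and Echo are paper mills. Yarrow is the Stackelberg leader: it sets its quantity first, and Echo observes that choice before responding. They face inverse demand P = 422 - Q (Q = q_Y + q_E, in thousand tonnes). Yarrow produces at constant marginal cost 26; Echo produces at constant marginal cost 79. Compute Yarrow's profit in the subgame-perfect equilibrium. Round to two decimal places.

25200.13

The follower Echo best-responds to any q_Y: π_E = (422 - Q)q_E - 79q_E.
∂π_E/∂q_E = 343 - q_Y - 2q_E = 0 gives the reaction function q_E = (343 - q_Y)/2.
The leader anticipates this reaction. Substituting into P = 422 - Q gives P = 501/2 - (1/2)q_Y, so π_Y = (501/2 - (1/2)q_Y)q_Y - 26q_Y.
Leader FOC: 449/2 - q_Y = 0, so q_Y = 449/2.
Then q_E = (343 - 449/2)/2 = 237/4.
Price P = 422 - 1135/4 = 553/4.
Yarrow's profit: (553/4 - 26)·(449/2) = 25200.1250.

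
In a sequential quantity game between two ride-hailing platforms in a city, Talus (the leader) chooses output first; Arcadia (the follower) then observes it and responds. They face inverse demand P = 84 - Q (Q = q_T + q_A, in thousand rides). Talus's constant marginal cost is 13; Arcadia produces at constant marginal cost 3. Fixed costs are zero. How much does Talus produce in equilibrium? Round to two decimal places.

The follower Arcadia best-responds to any q_T: π_A = (84 - Q)q_A - 3q_A.
Follower FOC: 81 - q_T - 2q_A = 0, so q_A(q_T) = (81 - q_T)/2.
The leader anticipates this reaction. Substituting into P = 84 - Q gives P = 87/2 - (1/2)q_T, so π_T = (87/2 - (1/2)q_T)q_T - 13q_T.
The leader's first-order condition 61/2 - q_T = 0 yields q_T = 61/2.
Then q_A = (81 - 61/2)/2 = 101/4.

30.50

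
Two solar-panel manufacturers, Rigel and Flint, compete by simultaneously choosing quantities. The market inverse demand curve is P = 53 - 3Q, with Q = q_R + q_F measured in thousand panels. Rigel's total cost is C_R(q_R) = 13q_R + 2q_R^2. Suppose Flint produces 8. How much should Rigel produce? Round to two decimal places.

With the rival's output fixed at 8, Rigel's profit is π_R = (53 - 3·8 - 3q_R)q_R - (13q_R + 2q_R²) = (29 - 3q_R)q_R - (13q_R + 2q_R²).
∂π_R/∂q_R = 16 - 10q_R = 0, so q_R = 8/5.

1.60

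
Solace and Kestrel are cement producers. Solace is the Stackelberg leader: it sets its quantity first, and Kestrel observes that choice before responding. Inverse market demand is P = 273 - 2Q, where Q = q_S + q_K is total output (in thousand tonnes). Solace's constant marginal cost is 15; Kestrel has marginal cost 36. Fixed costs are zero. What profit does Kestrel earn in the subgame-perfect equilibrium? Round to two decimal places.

1188.28

Solve by backward induction. Given q_S, the follower Kestrel maximises π_K = (273 - 2q_S - 2q_K)q_K - 36q_K.
Follower FOC: 237 - 2q_S - 4q_K = 0, so q_K(q_S) = (237 - 2q_S)/4.
Solace substitutes q_K(q_S) into its own profit: π_S = q_S(273 - 2q_S - (237 - 2q_S)/2) - 15q_S = (309/2 - q_S)q_S - 15q_S.
The leader's first-order condition 279/2 - 2q_S = 0 yields q_S = 279/4.
Then q_K = (237 - 2·(279/4))/4 = 195/8.
Price P = 273 - 2·(753/8) = 339/4.
Kestrel's profit: (339/4 - 36)·(195/8) = 1188.2813.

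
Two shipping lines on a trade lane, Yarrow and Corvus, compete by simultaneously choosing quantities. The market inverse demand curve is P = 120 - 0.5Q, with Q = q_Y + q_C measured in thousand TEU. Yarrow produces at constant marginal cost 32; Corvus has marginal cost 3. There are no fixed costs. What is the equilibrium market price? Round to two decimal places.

Yarrow's profit: π_Y = (120 - 0.5Q)q_Y - (32q_Y). Setting ∂π_Y/∂q_Y = 0: 88 - q_Y - (1/2)(q_C) = 0.
Corvus's first-order condition: 117 - q_C - (1/2)(q_Y) = 0.
Rearranging gives the reaction functions q_Y = (88 - (1/2)q_C) and q_C = (117 - (1/2)q_Y).
Substituting one into the other gives q_Y = 118/3 and q_C = 292/3.
Total output Q = 410/3, so price P = 120 - (1/2)·(410/3) = 155/3.

51.67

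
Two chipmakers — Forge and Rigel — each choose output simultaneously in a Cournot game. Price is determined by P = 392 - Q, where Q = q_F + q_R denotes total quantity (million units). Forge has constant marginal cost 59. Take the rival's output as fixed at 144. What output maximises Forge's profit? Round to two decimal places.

With the rival's output fixed at 144, Forge's profit is π_F = (392 - 144 - q_F)q_F - (59q_F) = (248 - q_F)q_F - (59q_F).
∂π_F/∂q_F = 189 - 2q_F = 0, so q_F = 189/2.

94.50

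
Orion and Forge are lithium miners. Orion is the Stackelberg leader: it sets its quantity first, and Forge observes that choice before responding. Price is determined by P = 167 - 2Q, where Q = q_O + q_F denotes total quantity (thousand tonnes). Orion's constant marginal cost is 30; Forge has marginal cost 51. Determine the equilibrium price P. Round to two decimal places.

69.50

Solve by backward induction. Given q_O, the follower Forge maximises π_F = (167 - 2q_O - 2q_F)q_F - 51q_F.
Setting the follower's marginal profit to zero, 116 - 2q_O - 4q_F = 0, i.e. q_F = (116 - 2q_O)/4.
The leader anticipates this reaction. Substituting into P = 167 - 2Q gives P = 109 - q_O, so π_O = (109 - q_O)q_O - 30q_O.
Leader FOC: 79 - 2q_O = 0, so q_O = 79/2.
Then q_F = (116 - 2·(79/2))/4 = 37/4.
Total output Q = 195/4, so price P = 167 - 2·(195/4) = 139/2.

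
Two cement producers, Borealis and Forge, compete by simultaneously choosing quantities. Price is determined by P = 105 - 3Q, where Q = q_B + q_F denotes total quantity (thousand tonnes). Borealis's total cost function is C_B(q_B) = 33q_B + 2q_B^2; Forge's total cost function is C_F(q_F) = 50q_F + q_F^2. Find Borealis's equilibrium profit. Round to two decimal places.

167.55

Borealis's profit: π_B = (105 - 3Q)q_B - (33q_B + 2q_B²). Setting ∂π_B/∂q_B = 0: 72 - 10q_B - 3(q_F) = 0.
Forge's first-order condition: 55 - 8q_F - 3(q_B) = 0.
Rearranging gives the reaction functions q_B = (72 - 3q_F)/10 and q_F = (55 - 3q_B)/8.
Substituting one into the other gives q_B = 411/71 and q_F = 334/71.
Price P = 105 - 3·(745/71) = 73.5211.
Borealis's profit: 73.5211·(411/71) - 33·(411/71) - 2(411/71)² = 167.5471.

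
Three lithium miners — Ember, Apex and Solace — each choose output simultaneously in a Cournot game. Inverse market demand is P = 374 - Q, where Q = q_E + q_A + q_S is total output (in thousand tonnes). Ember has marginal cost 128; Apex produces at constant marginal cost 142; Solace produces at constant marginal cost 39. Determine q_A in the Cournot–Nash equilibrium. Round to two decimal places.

Ember's profit: π_E = (374 - Q)q_E - (128q_E). Setting ∂π_E/∂q_E = 0: 246 - 2q_E - (q_A + q_S) = 0.
Apex's profit: π_A = (374 - Q)q_A - (142q_A). Setting ∂π_A/∂q_A = 0: 232 - 2q_A - (q_E + q_S) = 0.
Solace's profit: π_S = (374 - Q)q_S - (39q_S). Setting ∂π_S/∂q_S = 0: 335 - 2q_S - (q_E + q_A) = 0.
Summing all 3 equations gives 813 − 4Q = 0, hence Q = 813/4.
Back-substituting: q_E = (246 − 813/4) = 171/4, q_A = (232 − 813/4) = 115/4, q_S = (335 − 813/4) = 527/4.

28.75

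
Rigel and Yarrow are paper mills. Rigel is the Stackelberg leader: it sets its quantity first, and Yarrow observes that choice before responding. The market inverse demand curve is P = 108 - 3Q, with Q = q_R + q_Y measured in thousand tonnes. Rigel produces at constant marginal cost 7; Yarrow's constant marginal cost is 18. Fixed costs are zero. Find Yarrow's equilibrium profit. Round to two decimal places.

The follower Yarrow best-responds to any q_R: π_Y = (108 - 3Q)q_Y - 18q_Y.
Follower FOC: 90 - 3q_R - 6q_Y = 0, so q_Y(q_R) = (90 - 3q_R)/6.
The leader anticipates this reaction. Substituting into P = 108 - 3Q gives P = 63 - (3/2)q_R, so π_R = (63 - (3/2)q_R)q_R - 7q_R.
Leader FOC: 56 - 3q_R = 0, so q_R = 56/3.
Then q_Y = (90 - 3·(56/3))/6 = 17/3.
Price P = 108 - 3·(73/3) = 35.
Yarrow's profit: (35 - 18)·(17/3) = 289/3.

96.33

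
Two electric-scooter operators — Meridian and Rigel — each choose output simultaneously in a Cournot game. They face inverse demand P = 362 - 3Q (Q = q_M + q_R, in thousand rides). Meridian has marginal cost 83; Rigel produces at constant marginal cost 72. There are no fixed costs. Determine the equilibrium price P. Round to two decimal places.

172.33

Meridian's profit: π_M = (362 - 3Q)q_M - (83q_M). Setting ∂π_M/∂q_M = 0: 279 - 6q_M - 3(q_R) = 0.
Rigel's first-order condition: 290 - 6q_R - 3(q_M) = 0.
Best responses: q_M = (279 - 3q_R)/6, q_R = (290 - 3q_M)/6.
Solving the pair: q_M = 268/9, q_R = 301/9.
Total output Q = 569/9, so price P = 362 - 3·(569/9) = 517/3.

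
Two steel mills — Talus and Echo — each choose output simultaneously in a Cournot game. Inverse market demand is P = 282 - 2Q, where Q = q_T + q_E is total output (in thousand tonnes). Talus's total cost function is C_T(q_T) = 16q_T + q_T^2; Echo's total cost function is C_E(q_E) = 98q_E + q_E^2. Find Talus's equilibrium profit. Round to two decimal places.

4417.92

Talus's profit: π_T = (282 - 2Q)q_T - (16q_T + q_T²). Setting ∂π_T/∂q_T = 0: 266 - 6q_T - 2(q_E) = 0.
Echo's profit: π_E = (282 - 2Q)q_E - (98q_E + q_E²). Setting ∂π_E/∂q_E = 0: 184 - 6q_E - 2(q_T) = 0.
So q_T = (266 - 2q_E)/6 and q_E = (184 - 2q_T)/6.
Substituting one into the other gives q_T = 307/8 and q_E = 143/8.
Price P = 282 - 2·(225/4) = 339/2.
Talus's profit: (339/2)·(307/8) - 16·(307/8) - (307/8)² = 4417.9219.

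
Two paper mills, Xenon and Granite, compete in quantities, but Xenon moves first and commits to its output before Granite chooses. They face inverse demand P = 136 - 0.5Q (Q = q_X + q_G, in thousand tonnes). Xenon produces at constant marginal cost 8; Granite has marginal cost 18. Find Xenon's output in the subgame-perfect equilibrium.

The follower Granite best-responds to any q_X: π_G = (136 - 0.5Q)q_G - 18q_G.
Follower FOC: 118 - (1/2)q_X - q_G = 0, so q_G(q_X) = (118 - (1/2)q_X).
Xenon substitutes q_G(q_X) into its own profit: π_X = q_X(136 - (1/2)q_X - (118 - (1/2)q_X)/2) - 8q_X = (77 - (1/4)q_X)q_X - 8q_X.
Leader FOC: 69 - (1/2)q_X = 0, so q_X = 138.
Then q_G = (118 - (1/2)·138) = 49.

138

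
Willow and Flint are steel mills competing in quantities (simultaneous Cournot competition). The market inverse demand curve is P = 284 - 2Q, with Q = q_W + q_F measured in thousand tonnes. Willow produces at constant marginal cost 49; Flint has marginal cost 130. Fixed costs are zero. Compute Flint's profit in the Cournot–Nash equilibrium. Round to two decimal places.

296.06

Willow's profit: π_W = (284 - 2Q)q_W - (49q_W). Setting ∂π_W/∂q_W = 0: 235 - 4q_W - 2(q_F) = 0.
Flint's profit: π_F = (284 - 2Q)q_F - (130q_F). Setting ∂π_F/∂q_F = 0: 154 - 4q_F - 2(q_W) = 0.
Best responses: q_W = (235 - 2q_F)/4, q_F = (154 - 2q_W)/4.
Substituting one into the other gives q_W = 158/3 and q_F = 73/6.
Price P = 284 - 2·(389/6) = 463/3.
Flint's profit: (463/3 - 130)·(73/6) = 296.0556.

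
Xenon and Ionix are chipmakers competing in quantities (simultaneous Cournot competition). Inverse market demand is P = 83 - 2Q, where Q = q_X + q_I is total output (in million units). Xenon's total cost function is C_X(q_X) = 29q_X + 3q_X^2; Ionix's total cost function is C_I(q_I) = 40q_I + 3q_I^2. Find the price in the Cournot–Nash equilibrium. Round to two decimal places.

66.83

Xenon's profit: π_X = (83 - 2Q)q_X - (29q_X + 3q_X²). Setting ∂π_X/∂q_X = 0: 54 - 10q_X - 2(q_I) = 0.
Ionix's first-order condition: 43 - 10q_I - 2(q_X) = 0.
So q_X = (54 - 2q_I)/10 and q_I = (43 - 2q_X)/10.
Substituting one into the other gives q_X = 227/48 and q_I = 161/48.
Total output Q = 97/12, so price P = 83 - 2·(97/12) = 401/6.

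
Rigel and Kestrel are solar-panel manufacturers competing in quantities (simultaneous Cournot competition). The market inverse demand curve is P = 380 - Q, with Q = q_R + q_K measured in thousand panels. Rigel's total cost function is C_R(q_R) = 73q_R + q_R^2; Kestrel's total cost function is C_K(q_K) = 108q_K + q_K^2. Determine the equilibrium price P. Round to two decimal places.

Rigel's profit: π_R = (380 - Q)q_R - (73q_R + q_R²). Setting ∂π_R/∂q_R = 0: 307 - 4q_R - (q_K) = 0.
Kestrel's profit: π_K = (380 - Q)q_K - (108q_K + q_K²). Setting ∂π_K/∂q_K = 0: 272 - 4q_K - (q_R) = 0.
So q_R = (307 - q_K)/4 and q_K = (272 - q_R)/4.
Substituting one into the other gives q_R = 956/15 and q_K = 781/15.
Total output Q = 579/5, so price P = 380 - 579/5 = 1321/5.

264.20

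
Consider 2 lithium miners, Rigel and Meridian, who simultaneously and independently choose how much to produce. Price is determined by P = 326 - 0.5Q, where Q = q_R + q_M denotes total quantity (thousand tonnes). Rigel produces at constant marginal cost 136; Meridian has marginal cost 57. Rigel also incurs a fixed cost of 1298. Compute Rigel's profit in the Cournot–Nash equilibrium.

Rigel's profit: π_R = (326 - 0.5Q)q_R - (136q_R). Setting ∂π_R/∂q_R = 0: 190 - q_R - (1/2)(q_M) = 0.
Meridian's profit: π_M = (326 - 0.5Q)q_M - (57q_M). Setting ∂π_M/∂q_M = 0: 269 - q_M - (1/2)(q_R) = 0.
So q_R = (190 - (1/2)q_M) and q_M = (269 - (1/2)q_R).
Solving the pair: q_R = 74, q_M = 232.
Price P = 326 - (1/2)·306 = 173.
Rigel's profit: (173 - 136)·74 - 1298 = 1440.

1440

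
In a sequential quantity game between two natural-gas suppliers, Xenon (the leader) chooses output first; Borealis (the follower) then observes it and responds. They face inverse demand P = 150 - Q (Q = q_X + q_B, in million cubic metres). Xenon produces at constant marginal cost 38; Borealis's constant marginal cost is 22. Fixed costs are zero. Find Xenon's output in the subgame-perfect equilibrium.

Solve by backward induction. Given q_X, the follower Borealis maximises π_B = (150 - q_X - q_B)q_B - 22q_B.
Setting the follower's marginal profit to zero, 128 - q_X - 2q_B = 0, i.e. q_B = (128 - q_X)/2.
The leader anticipates this reaction. Substituting into P = 150 - Q gives P = 86 - (1/2)q_X, so π_X = (86 - (1/2)q_X)q_X - 38q_X.
Leader FOC: 48 - q_X = 0, so q_X = 48.
Then q_B = (128 - 48)/2 = 40.

48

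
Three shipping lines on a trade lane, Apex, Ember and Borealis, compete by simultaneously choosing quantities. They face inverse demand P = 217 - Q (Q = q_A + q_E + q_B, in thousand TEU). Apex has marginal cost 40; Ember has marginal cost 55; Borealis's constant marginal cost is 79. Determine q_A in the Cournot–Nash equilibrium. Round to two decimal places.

57.75

Apex's profit: π_A = (217 - Q)q_A - (40q_A). Setting ∂π_A/∂q_A = 0: 177 - 2q_A - (q_E + q_B) = 0.
Ember's profit: π_E = (217 - Q)q_E - (55q_E). Setting ∂π_E/∂q_E = 0: 162 - 2q_E - (q_A + q_B) = 0.
Borealis's profit: π_B = (217 - Q)q_B - (79q_B). Setting ∂π_B/∂q_B = 0: 138 - 2q_B - (q_A + q_E) = 0.
Adding the 3 conditions: 477 − 2Q − 2Q = 0, i.e. Q = 477/4.
Back-substituting: q_A = (177 − 477/4) = 231/4, q_E = (162 − 477/4) = 171/4, q_B = (138 − 477/4) = 75/4.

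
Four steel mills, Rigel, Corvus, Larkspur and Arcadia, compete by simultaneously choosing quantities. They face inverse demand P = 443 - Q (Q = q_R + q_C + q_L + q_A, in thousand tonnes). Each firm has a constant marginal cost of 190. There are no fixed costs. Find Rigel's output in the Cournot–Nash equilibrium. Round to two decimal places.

50.60

Each firm earns π_i = (443 - Q)q_i - 190q_i.
Setting ∂π_i/∂q_i = 0 with rivals' quantities fixed: 253 - 2q_i - Σ_{j≠i} q_j = 0.
By symmetry each firm produces the same amount; substituting Σ_{j≠i} q_j = 3q_i yields q_i = 253/5.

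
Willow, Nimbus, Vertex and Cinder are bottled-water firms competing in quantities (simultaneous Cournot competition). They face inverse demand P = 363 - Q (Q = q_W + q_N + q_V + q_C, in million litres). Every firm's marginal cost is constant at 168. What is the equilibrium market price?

A representative firm's profit is π_i = q_i(363 - Q) - 168q_i.
Setting ∂π_i/∂q_i = 0 with rivals' quantities fixed: 195 - 2q_i - Σ_{j≠i} q_j = 0.
By symmetry each firm produces the same amount; substituting Σ_{j≠i} q_j = 3q_i yields q_i = 195/5 = 39.
Total output Q = 156, so price P = 363 - 156 = 207.

207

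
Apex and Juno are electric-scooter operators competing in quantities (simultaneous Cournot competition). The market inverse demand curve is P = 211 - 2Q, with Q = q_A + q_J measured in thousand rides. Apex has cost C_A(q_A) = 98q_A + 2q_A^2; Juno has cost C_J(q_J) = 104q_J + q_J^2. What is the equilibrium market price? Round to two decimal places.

161.27

Apex's profit: π_A = (211 - 2Q)q_A - (98q_A + 2q_A²). Setting ∂π_A/∂q_A = 0: 113 - 8q_A - 2(q_J) = 0.
Juno's first-order condition: 107 - 6q_J - 2(q_A) = 0.
So q_A = (113 - 2q_J)/8 and q_J = (107 - 2q_A)/6.
Substituting one into the other gives q_A = 116/11 and q_J = 315/22.
Total output Q = 547/22, so price P = 211 - 2·(547/22) = 1774/11.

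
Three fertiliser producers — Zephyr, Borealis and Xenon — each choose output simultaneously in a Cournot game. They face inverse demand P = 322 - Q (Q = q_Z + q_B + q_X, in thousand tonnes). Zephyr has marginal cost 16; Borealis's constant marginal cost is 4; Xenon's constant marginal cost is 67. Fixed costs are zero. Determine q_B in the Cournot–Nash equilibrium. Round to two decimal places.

Zephyr's profit: π_Z = (322 - Q)q_Z - (16q_Z). Setting ∂π_Z/∂q_Z = 0: 306 - 2q_Z - (q_B + q_X) = 0.
Borealis's profit: π_B = (322 - Q)q_B - (4q_B). Setting ∂π_B/∂q_B = 0: 318 - 2q_B - (q_Z + q_X) = 0.
Xenon's profit: π_X = (322 - Q)q_X - (67q_X). Setting ∂π_X/∂q_X = 0: 255 - 2q_X - (q_Z + q_B) = 0.
Adding the 3 first-order conditions: 879 − 4Q = 0, so Q = 879/4.
Back-substituting: q_Z = (306 − 879/4) = 345/4, q_B = (318 − 879/4) = 393/4, q_X = (255 − 879/4) = 141/4.

98.25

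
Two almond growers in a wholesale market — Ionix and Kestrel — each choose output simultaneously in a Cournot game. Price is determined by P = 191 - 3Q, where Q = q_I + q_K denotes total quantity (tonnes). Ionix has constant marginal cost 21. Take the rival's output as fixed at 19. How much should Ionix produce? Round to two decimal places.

With the rival's output fixed at 19, Ionix's profit is π_I = (191 - 3·19 - 3q_I)q_I - (21q_I) = (134 - 3q_I)q_I - (21q_I).
∂π_I/∂q_I = 113 - 6q_I = 0, so q_I = 113/6.

18.83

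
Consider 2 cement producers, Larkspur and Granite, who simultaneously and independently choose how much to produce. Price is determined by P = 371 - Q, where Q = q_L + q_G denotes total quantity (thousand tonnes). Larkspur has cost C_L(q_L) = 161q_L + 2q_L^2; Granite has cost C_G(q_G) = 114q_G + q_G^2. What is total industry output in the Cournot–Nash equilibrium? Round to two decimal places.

Larkspur's profit: π_L = (371 - Q)q_L - (161q_L + 2q_L²). Setting ∂π_L/∂q_L = 0: 210 - 6q_L - (q_G) = 0.
Granite's profit: π_G = (371 - Q)q_G - (114q_G + q_G²). Setting ∂π_G/∂q_G = 0: 257 - 4q_G - (q_L) = 0.
Rearranging gives the reaction functions q_L = (210 - q_G)/6 and q_G = (257 - q_L)/4.
Substituting one into the other gives q_L = 583/23 and q_G = 1332/23.
Total output Q = 583/23 + 1332/23 = 1915/23.

83.26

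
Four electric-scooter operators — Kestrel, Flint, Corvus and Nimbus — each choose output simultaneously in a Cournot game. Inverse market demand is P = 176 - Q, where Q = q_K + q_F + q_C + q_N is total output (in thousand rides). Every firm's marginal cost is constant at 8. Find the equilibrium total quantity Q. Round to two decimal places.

Each firm earns π_i = (176 - Q)q_i - 8q_i.
First-order condition (treating rivals' output as given): 168 - 2q_i - Σ_{j≠i} q_j = 0.
With identical firms every q_j equals q_i, so Σ_{j≠i} q_j = 3q_i and 168 = 5q_i, giving q_i = 168/5.
Total output Q = 168/5 + 168/5 + 168/5 + 168/5 = 672/5.

134.40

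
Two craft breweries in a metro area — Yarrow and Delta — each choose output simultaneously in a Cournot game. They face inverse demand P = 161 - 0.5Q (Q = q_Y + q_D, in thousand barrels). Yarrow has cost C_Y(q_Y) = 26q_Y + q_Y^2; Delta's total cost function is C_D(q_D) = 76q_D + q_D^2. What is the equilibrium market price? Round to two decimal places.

129.57

Yarrow's profit: π_Y = (161 - 0.5Q)q_Y - (26q_Y + q_Y²). Setting ∂π_Y/∂q_Y = 0: 135 - 3q_Y - (1/2)(q_D) = 0.
Delta's first-order condition: 85 - 3q_D - (1/2)(q_Y) = 0.
So q_Y = (135 - (1/2)q_D)/3 and q_D = (85 - (1/2)q_Y)/3.
Solving the pair: q_Y = 290/7, q_D = 150/7.
Total output Q = 440/7, so price P = 161 - (1/2)·(440/7) = 907/7.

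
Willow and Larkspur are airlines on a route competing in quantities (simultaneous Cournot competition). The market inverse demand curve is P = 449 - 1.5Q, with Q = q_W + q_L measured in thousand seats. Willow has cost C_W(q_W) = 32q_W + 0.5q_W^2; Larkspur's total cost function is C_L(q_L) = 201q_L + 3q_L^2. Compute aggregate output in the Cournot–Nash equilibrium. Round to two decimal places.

111.04

Willow's profit: π_W = (449 - 1.5Q)q_W - (32q_W + (1/2)q_W²). Setting ∂π_W/∂q_W = 0: 417 - 4q_W - (3/2)(q_L) = 0.
Larkspur's profit: π_L = (449 - 1.5Q)q_L - (201q_L + 3q_L²). Setting ∂π_L/∂q_L = 0: 248 - 9q_L - (3/2)(q_W) = 0.
Rearranging gives the reaction functions q_W = (417 - (3/2)q_L)/4 and q_L = (248 - (3/2)q_W)/9.
Solving the pair: q_W = 100.1778, q_L = 1466/135.
Total output Q = 100.1778 + 1466/135 = 111.0370.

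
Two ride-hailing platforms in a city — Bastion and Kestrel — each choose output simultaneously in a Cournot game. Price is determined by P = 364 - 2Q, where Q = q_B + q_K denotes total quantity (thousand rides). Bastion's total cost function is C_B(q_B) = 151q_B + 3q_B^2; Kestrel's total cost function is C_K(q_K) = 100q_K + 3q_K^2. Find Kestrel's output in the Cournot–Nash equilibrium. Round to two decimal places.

23.06

Bastion's profit: π_B = (364 - 2Q)q_B - (151q_B + 3q_B²). Setting ∂π_B/∂q_B = 0: 213 - 10q_B - 2(q_K) = 0.
Kestrel's profit: π_K = (364 - 2Q)q_K - (100q_K + 3q_K²). Setting ∂π_K/∂q_K = 0: 264 - 10q_K - 2(q_B) = 0.
Rearranging gives the reaction functions q_B = (213 - 2q_K)/10 and q_K = (264 - 2q_B)/10.
Substituting one into the other gives q_B = 267/16 and q_K = 369/16.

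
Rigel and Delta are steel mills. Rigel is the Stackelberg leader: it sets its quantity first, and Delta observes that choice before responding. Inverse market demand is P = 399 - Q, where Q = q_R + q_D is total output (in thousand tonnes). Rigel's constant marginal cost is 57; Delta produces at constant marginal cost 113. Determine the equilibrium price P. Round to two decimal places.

156.50

The follower Delta best-responds to any q_R: π_D = (399 - Q)q_D - 113q_D.
Setting the follower's marginal profit to zero, 286 - q_R - 2q_D = 0, i.e. q_D = (286 - q_R)/2.
Rigel substitutes q_D(q_R) into its own profit: π_R = q_R(399 - q_R - (286 - q_R)/2) - 57q_R = (256 - (1/2)q_R)q_R - 57q_R.
Maximising: ∂π_R/∂q_R = 199 - q_R = 0, giving q_R = 199.
Then q_D = (286 - 199)/2 = 87/2.
Total output Q = 485/2, so price P = 399 - 485/2 = 313/2.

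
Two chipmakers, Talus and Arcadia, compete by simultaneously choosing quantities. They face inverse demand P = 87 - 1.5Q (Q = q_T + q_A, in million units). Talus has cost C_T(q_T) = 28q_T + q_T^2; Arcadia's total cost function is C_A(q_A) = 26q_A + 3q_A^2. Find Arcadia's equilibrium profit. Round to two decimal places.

115.41

Talus's profit: π_T = (87 - 1.5Q)q_T - (28q_T + q_T²). Setting ∂π_T/∂q_T = 0: 59 - 5q_T - (3/2)(q_A) = 0.
Arcadia's first-order condition: 61 - 9q_A - (3/2)(q_T) = 0.
Best responses: q_T = (59 - (3/2)q_A)/5, q_A = (61 - (3/2)q_T)/9.
Solving the pair: q_T = 586/57, q_A = 866/171.
Price P = 87 - (3/2)·15.3450 = 63.9825.
Arcadia's profit: 63.9825·(866/171) - 26·(866/171) - 3(866/171)² = 115.4134.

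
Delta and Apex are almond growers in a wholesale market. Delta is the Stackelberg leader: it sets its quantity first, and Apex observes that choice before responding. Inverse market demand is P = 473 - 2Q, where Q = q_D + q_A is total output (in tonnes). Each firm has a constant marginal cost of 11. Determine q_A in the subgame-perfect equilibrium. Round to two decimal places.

57.75

The follower Apex best-responds to any q_D: π_A = (473 - 2Q)q_A - 11q_A.
Setting the follower's marginal profit to zero, 462 - 2q_D - 4q_A = 0, i.e. q_A = (462 - 2q_D)/4.
The leader anticipates this reaction. Substituting into P = 473 - 2Q gives P = 242 - q_D, so π_D = (242 - q_D)q_D - 11q_D.
Maximising: ∂π_D/∂q_D = 231 - 2q_D = 0, giving q_D = 231/2.
Then q_A = (462 - 2·(231/2))/4 = 231/4.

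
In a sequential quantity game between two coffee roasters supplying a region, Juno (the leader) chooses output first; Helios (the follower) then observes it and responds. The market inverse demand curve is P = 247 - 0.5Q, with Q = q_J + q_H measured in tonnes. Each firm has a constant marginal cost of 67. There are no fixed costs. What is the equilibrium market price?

Solve by backward induction. Given q_J, the follower Helios maximises π_H = (247 - (1/2)q_J - (1/2)q_H)q_H - 67q_H.
Follower FOC: 180 - (1/2)q_J - q_H = 0, so q_H(q_J) = (180 - (1/2)q_J).
The leader anticipates this reaction. Substituting into P = 247 - 0.5Q gives P = 157 - (1/4)q_J, so π_J = (157 - (1/4)q_J)q_J - 67q_J.
The leader's first-order condition 90 - (1/2)q_J = 0 yields q_J = 180.
Then q_H = (180 - (1/2)·180) = 90.
Total output Q = 270, so price P = 247 - (1/2)·270 = 112.

112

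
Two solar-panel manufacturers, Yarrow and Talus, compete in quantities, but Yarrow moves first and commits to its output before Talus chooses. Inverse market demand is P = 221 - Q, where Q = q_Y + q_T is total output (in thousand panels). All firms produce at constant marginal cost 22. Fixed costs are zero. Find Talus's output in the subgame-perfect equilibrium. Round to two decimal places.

49.75

The follower Talus best-responds to any q_Y: π_T = (221 - Q)q_T - 22q_T.
Setting the follower's marginal profit to zero, 199 - q_Y - 2q_T = 0, i.e. q_T = (199 - q_Y)/2.
The leader anticipates this reaction. Substituting into P = 221 - Q gives P = 243/2 - (1/2)q_Y, so π_Y = (243/2 - (1/2)q_Y)q_Y - 22q_Y.
Maximising: ∂π_Y/∂q_Y = 199/2 - q_Y = 0, giving q_Y = 199/2.
Then q_T = (199 - 199/2)/2 = 199/4.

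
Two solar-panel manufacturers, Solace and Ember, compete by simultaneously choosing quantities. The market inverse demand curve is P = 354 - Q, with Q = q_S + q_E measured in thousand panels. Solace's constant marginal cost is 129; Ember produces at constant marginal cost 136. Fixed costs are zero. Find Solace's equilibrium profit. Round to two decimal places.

5980.44

Solace's profit: π_S = (354 - Q)q_S - (129q_S). Setting ∂π_S/∂q_S = 0: 225 - 2q_S - (q_E) = 0.
Ember's profit: π_E = (354 - Q)q_E - (136q_E). Setting ∂π_E/∂q_E = 0: 218 - 2q_E - (q_S) = 0.
Rearranging gives the reaction functions q_S = (225 - q_E)/2 and q_E = (218 - q_S)/2.
Solving the pair: q_S = 232/3, q_E = 211/3.
Price P = 354 - 443/3 = 619/3.
Solace's profit: (619/3 - 129)·(232/3) = 5980.4444.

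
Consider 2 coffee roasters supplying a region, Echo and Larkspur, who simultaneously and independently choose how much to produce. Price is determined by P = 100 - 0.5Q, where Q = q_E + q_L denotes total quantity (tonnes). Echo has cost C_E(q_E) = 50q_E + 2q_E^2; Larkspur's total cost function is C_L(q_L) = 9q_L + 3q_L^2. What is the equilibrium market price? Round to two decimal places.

89.43

Echo's profit: π_E = (100 - 0.5Q)q_E - (50q_E + 2q_E²). Setting ∂π_E/∂q_E = 0: 50 - 5q_E - (1/2)(q_L) = 0.
Larkspur's profit: π_L = (100 - 0.5Q)q_L - (9q_L + 3q_L²). Setting ∂π_L/∂q_L = 0: 91 - 7q_L - (1/2)(q_E) = 0.
Best responses: q_E = (50 - (1/2)q_L)/5, q_L = (91 - (1/2)q_E)/7.
Solving the pair: q_E = 1218/139, q_L = 1720/139.
Total output Q = 21.1367, so price P = 100 - (1/2)·21.1367 = 89.4317.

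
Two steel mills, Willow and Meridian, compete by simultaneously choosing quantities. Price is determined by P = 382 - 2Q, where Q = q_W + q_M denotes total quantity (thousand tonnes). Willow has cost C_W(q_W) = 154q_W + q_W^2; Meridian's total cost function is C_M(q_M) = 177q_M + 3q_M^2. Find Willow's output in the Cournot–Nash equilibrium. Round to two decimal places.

33.39

Willow's profit: π_W = (382 - 2Q)q_W - (154q_W + q_W²). Setting ∂π_W/∂q_W = 0: 228 - 6q_W - 2(q_M) = 0.
Meridian's profit: π_M = (382 - 2Q)q_M - (177q_M + 3q_M²). Setting ∂π_M/∂q_M = 0: 205 - 10q_M - 2(q_W) = 0.
Rearranging gives the reaction functions q_W = (228 - 2q_M)/6 and q_M = (205 - 2q_W)/10.
Solving the pair: q_W = 935/28, q_M = 387/28.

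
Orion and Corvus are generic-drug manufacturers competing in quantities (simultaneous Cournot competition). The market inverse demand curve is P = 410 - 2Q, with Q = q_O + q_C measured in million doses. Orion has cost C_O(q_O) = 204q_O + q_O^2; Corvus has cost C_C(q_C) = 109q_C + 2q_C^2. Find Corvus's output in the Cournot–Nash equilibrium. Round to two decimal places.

Orion's profit: π_O = (410 - 2Q)q_O - (204q_O + q_O²). Setting ∂π_O/∂q_O = 0: 206 - 6q_O - 2(q_C) = 0.
Corvus's first-order condition: 301 - 8q_C - 2(q_O) = 0.
Best responses: q_O = (206 - 2q_C)/6, q_C = (301 - 2q_O)/8.
Substituting one into the other gives q_O = 523/22 and q_C = 697/22.

31.68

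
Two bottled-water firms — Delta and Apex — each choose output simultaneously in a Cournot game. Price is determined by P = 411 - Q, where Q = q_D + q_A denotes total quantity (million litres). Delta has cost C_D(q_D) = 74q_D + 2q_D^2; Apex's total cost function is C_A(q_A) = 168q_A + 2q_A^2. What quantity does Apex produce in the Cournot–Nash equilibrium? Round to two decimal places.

Delta's profit: π_D = (411 - Q)q_D - (74q_D + 2q_D²). Setting ∂π_D/∂q_D = 0: 337 - 6q_D - (q_A) = 0.
Apex's profit: π_A = (411 - Q)q_A - (168q_A + 2q_A²). Setting ∂π_A/∂q_A = 0: 243 - 6q_A - (q_D) = 0.
Rearranging gives the reaction functions q_D = (337 - q_A)/6 and q_A = (243 - q_D)/6.
Substituting one into the other gives q_D = 1779/35 and q_A = 1121/35.

32.03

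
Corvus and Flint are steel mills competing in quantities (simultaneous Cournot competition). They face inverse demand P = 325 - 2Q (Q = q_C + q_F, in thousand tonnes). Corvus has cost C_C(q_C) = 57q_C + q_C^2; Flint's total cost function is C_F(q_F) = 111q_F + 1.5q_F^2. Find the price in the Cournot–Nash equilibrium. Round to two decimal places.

209.42

Corvus's profit: π_C = (325 - 2Q)q_C - (57q_C + q_C²). Setting ∂π_C/∂q_C = 0: 268 - 6q_C - 2(q_F) = 0.
Flint's profit: π_F = (325 - 2Q)q_F - (111q_F + (3/2)q_F²). Setting ∂π_F/∂q_F = 0: 214 - 7q_F - 2(q_C) = 0.
Best responses: q_C = (268 - 2q_F)/6, q_F = (214 - 2q_C)/7.
Substituting one into the other gives q_C = 724/19 and q_F = 374/19.
Total output Q = 1098/19, so price P = 325 - 2·(1098/19) = 209.4211.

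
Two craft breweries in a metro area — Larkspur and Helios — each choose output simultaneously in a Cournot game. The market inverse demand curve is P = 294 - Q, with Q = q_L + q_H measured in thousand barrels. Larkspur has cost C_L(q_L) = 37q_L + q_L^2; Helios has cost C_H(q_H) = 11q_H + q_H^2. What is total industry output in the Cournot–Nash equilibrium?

108

Larkspur's profit: π_L = (294 - Q)q_L - (37q_L + q_L²). Setting ∂π_L/∂q_L = 0: 257 - 4q_L - (q_H) = 0.
Helios's profit: π_H = (294 - Q)q_H - (11q_H + q_H²). Setting ∂π_H/∂q_H = 0: 283 - 4q_H - (q_L) = 0.
Rearranging gives the reaction functions q_L = (257 - q_H)/4 and q_H = (283 - q_L)/4.
Substituting one into the other gives q_L = 149/3 and q_H = 175/3.
Total output Q = 149/3 + 175/3 = 108.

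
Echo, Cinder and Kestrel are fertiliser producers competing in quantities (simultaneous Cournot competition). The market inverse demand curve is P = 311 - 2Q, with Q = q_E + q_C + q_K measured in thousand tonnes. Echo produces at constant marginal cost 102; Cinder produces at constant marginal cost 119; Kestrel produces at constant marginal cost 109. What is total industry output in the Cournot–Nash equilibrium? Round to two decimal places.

Echo's profit: π_E = (311 - 2Q)q_E - (102q_E). Setting ∂π_E/∂q_E = 0: 209 - 4q_E - 2(q_C + q_K) = 0.
Cinder's profit: π_C = (311 - 2Q)q_C - (119q_C). Setting ∂π_C/∂q_C = 0: 192 - 4q_C - 2(q_E + q_K) = 0.
Kestrel's first-order condition: 202 - 4q_K - 2(q_E + q_C) = 0.
Adding the 3 conditions: 603 − 4Q − 4Q = 0, i.e. Q = 603/8.
Back-substituting: q_E = (209 − 603/4)/2 = 233/8, q_C = (192 − 603/4)/2 = 165/8, q_K = (202 − 603/4)/2 = 205/8.
Total output Q = 233/8 + 165/8 + 205/8 = 603/8.

75.38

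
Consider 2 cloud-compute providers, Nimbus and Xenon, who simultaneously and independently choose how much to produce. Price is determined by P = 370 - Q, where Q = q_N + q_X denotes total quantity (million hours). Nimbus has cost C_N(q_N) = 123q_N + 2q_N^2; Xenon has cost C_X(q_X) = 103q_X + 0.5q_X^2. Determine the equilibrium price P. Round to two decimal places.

262.41

Nimbus's profit: π_N = (370 - Q)q_N - (123q_N + 2q_N²). Setting ∂π_N/∂q_N = 0: 247 - 6q_N - (q_X) = 0.
Xenon's first-order condition: 267 - 3q_X - (q_N) = 0.
Rearranging gives the reaction functions q_N = (247 - q_X)/6 and q_X = (267 - q_N)/3.
Solving the pair: q_N = 474/17, q_X = 1355/17.
Total output Q = 1829/17, so price P = 370 - 1829/17 = 262.4118.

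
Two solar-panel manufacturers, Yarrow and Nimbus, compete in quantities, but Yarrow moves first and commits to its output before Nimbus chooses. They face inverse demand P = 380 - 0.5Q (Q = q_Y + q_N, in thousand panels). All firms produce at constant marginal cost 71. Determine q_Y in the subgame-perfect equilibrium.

The follower Nimbus best-responds to any q_Y: π_N = (380 - 0.5Q)q_N - 71q_N.
∂π_N/∂q_N = 309 - (1/2)q_Y - q_N = 0 gives the reaction function q_N = (309 - (1/2)q_Y).
The leader anticipates this reaction. Substituting into P = 380 - 0.5Q gives P = 451/2 - (1/4)q_Y, so π_Y = (451/2 - (1/4)q_Y)q_Y - 71q_Y.
Maximising: ∂π_Y/∂q_Y = 309/2 - (1/2)q_Y = 0, giving q_Y = 309.
Then q_N = (309 - (1/2)·309) = 309/2.

309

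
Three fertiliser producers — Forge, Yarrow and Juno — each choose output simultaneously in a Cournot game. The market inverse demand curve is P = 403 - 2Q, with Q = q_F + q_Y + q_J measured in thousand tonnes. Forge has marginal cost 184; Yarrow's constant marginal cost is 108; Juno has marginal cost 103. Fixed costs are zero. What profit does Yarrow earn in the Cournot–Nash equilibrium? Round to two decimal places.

Forge's profit: π_F = (403 - 2Q)q_F - (184q_F). Setting ∂π_F/∂q_F = 0: 219 - 4q_F - 2(q_Y + q_J) = 0.
Yarrow's profit: π_Y = (403 - 2Q)q_Y - (108q_Y). Setting ∂π_Y/∂q_Y = 0: 295 - 4q_Y - 2(q_F + q_J) = 0.
Juno's first-order condition: 300 - 4q_J - 2(q_F + q_Y) = 0.
Summing all 3 equations gives 814 − 8Q = 0, hence Q = 407/4.
Back-substituting: q_F = (219 − 407/2)/2 = 31/4, q_Y = (295 − 407/2)/2 = 183/4, q_J = (300 − 407/2)/2 = 193/4.
Price P = 403 - 2·(407/4) = 399/2.
Yarrow's profit: (399/2 - 108)·(183/4) = 4186.1250.

4186.13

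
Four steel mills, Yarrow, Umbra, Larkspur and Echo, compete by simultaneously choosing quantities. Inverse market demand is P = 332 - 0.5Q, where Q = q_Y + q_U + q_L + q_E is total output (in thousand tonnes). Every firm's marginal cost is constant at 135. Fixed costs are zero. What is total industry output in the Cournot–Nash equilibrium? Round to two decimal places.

315.20

A representative firm's profit is π_i = q_i(332 - 0.5Q) - 135q_i.
First-order condition (treating rivals' output as given): 197 - q_i - (1/2)·Σ_{j≠i} q_j = 0.
With identical firms every q_j equals q_i, so Σ_{j≠i} q_j = 3q_i and 197 = (5/2)q_i, giving q_i = 394/5.
Total output Q = 394/5 + 394/5 + 394/5 + 394/5 = 1576/5.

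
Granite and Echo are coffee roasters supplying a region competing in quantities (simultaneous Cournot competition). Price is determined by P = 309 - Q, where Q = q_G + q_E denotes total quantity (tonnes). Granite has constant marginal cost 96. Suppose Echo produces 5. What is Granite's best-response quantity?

104

With the rival's output fixed at 5, Granite's profit is π_G = (309 - 5 - q_G)q_G - (96q_G) = (304 - q_G)q_G - (96q_G).
∂π_G/∂q_G = 208 - 2q_G = 0, so q_G = 104.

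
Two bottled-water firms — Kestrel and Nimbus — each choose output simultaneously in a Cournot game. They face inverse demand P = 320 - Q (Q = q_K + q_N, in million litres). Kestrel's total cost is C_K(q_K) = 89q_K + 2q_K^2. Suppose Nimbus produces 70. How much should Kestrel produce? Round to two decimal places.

26.83

With the rival's output fixed at 70, Kestrel's profit is π_K = (320 - 70 - q_K)q_K - (89q_K + 2q_K²) = (250 - q_K)q_K - (89q_K + 2q_K²).
∂π_K/∂q_K = 161 - 6q_K = 0, so q_K = 161/6.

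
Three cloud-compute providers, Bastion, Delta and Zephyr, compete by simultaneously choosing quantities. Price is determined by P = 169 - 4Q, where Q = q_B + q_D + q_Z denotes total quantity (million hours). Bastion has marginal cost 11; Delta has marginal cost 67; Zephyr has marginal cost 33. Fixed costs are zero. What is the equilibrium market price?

70

Bastion's profit: π_B = (169 - 4Q)q_B - (11q_B). Setting ∂π_B/∂q_B = 0: 158 - 8q_B - 4(q_D + q_Z) = 0.
Delta's first-order condition: 102 - 8q_D - 4(q_B + q_Z) = 0.
Zephyr's first-order condition: 136 - 8q_Z - 4(q_B + q_D) = 0.
Adding the 3 first-order conditions: 396 − 16Q = 0, so Q = 99/4.
Back-substituting: q_B = (158 − 99)/4 = 59/4, q_D = (102 − 99)/4 = 3/4, q_Z = (136 − 99)/4 = 37/4.
Total output Q = 99/4, so price P = 169 - 4·(99/4) = 70.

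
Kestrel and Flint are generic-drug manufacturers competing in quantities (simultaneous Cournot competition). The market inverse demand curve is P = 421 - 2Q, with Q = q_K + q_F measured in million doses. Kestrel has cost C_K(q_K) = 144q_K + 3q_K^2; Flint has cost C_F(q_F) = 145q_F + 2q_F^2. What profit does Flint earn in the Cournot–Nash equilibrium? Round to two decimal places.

Kestrel's profit: π_K = (421 - 2Q)q_K - (144q_K + 3q_K²). Setting ∂π_K/∂q_K = 0: 277 - 10q_K - 2(q_F) = 0.
Flint's profit: π_F = (421 - 2Q)q_F - (145q_F + 2q_F²). Setting ∂π_F/∂q_F = 0: 276 - 8q_F - 2(q_K) = 0.
Best responses: q_K = (277 - 2q_F)/10, q_F = (276 - 2q_K)/8.
Substituting one into the other gives q_K = 416/19 and q_F = 1103/38.
Price P = 421 - 2·(1935/38) = 319.1579.
Flint's profit: 319.1579·(1103/38) - 145·(1103/38) - 2(1103/38)² = 3370.1080.

3370.11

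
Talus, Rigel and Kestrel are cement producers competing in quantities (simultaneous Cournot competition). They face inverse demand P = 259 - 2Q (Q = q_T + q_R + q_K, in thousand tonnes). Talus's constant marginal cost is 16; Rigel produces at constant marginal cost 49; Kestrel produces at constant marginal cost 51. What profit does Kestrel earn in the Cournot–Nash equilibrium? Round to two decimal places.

913.78

Talus's profit: π_T = (259 - 2Q)q_T - (16q_T). Setting ∂π_T/∂q_T = 0: 243 - 4q_T - 2(q_R + q_K) = 0.
Rigel's profit: π_R = (259 - 2Q)q_R - (49q_R). Setting ∂π_R/∂q_R = 0: 210 - 4q_R - 2(q_T + q_K) = 0.
Kestrel's profit: π_K = (259 - 2Q)q_K - (51q_K). Setting ∂π_K/∂q_K = 0: 208 - 4q_K - 2(q_T + q_R) = 0.
Summing all 3 equations gives 661 − 8Q = 0, hence Q = 661/8.
Back-substituting: q_T = (243 − 661/4)/2 = 311/8, q_R = (210 − 661/4)/2 = 179/8, q_K = (208 − 661/4)/2 = 171/8.
Price P = 259 - 2·(661/8) = 375/4.
Kestrel's profit: (375/4 - 51)·(171/8) = 913.7813.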